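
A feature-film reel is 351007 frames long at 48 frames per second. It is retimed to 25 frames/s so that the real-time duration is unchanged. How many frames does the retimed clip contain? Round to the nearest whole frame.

Frames at target rate = 351007 × (25) / (48) = 8775175/48 ≈ 182816.146.
Nearest whole frame: 182816.

182816 frames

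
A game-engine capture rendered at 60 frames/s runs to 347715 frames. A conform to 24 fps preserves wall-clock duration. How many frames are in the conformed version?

139086 frames

Frames at target rate = 347715 × (24) / (60) = 139086.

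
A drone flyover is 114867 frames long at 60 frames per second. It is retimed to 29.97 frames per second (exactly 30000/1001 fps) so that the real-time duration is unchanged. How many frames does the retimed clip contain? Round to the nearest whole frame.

Frames at target rate = 114867 × (30000/1001) / (60) = 57433500/1001 ≈ 57376.124.
Nearest whole frame: 57376.

57376 frames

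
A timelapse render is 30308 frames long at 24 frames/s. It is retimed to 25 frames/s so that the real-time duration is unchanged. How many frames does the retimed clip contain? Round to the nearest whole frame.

31571 frames

Frames at target rate = 30308 × (25) / (24) = 189425/6 ≈ 31570.833.
Nearest whole frame: 31571.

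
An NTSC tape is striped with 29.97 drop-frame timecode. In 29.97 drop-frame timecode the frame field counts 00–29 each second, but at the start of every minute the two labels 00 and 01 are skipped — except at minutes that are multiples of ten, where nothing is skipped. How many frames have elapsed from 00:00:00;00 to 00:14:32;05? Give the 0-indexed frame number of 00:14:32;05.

Complete 10-minute blocks: 1, each 17982 frames → 17982.
Remaining 4 whole minutes in the current block: 1800 + 3 × 1798 = 7194 frames.
Within the current minute: 32 × 30 + 5 − 2 = 963 (labels ;00/;01 skipped at this minute). Total = 17982 + 7194 + 963 = 26139.

26139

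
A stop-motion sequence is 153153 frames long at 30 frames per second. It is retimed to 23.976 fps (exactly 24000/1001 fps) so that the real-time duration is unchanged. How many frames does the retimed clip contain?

122400 frames

Target frames = source frames × (target rate / source rate) = 153153 × (24000/1001)/(30) = 153153 × 800/1001 = 122400.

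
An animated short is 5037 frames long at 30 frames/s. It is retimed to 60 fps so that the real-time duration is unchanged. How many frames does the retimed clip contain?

Target frames = source frames × (target rate / source rate) = 5037 × (60)/(30) = 5037 × 2 = 10074.

10074 frames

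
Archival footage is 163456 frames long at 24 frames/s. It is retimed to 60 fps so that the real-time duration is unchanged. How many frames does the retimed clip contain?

Target frames = source frames × (target rate / source rate) = 163456 × (60)/(24) = 163456 × 5/2 = 408640.

408640 frames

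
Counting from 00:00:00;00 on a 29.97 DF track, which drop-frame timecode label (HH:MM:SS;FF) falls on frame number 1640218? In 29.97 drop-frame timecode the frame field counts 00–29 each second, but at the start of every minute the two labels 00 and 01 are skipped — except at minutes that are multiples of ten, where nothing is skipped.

15:12:08;20

Ten DF minutes hold 17982 frames, so frame 1640218 lies in block 91 (frames 1636362–1654343) with 3856 frames into that block.
The block's first minute is 1800 frames and the rest 1798 each; 3856 frames reaches minute 2, so 91 × 18 + 2 × 2 = 1642 labels have been skipped so far.
Adding those back, label number 1640218 + 1642 = 1641860 at 30 labels/s is 54728 s + 20 f = 15 h 12 min 8 s frame 20, i.e. 15:12:08;20.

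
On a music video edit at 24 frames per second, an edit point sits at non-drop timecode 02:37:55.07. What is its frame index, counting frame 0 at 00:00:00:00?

frame 227407

Total seconds to the label: (2 × 3600 + 37 × 60 + 55) = 9475.
Frame index = 9475 × 24 + 7 = 227407.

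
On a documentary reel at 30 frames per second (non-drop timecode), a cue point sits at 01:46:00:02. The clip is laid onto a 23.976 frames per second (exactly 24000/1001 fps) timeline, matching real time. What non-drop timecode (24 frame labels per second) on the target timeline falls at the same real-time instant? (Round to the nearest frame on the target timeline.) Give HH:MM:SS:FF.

01:45:53:17

Source frame index: (1×3600 + 46×60 + 0) × 30 + 2 = 190802.
Real time: 190802 / (30) = 95401/15 s.
Target frame: (95401/15) × (24000/1001) = 152641600/1001 ≈ 152489.111 → 152489.
At 24 labels/s: frame 152489 → 01:45:53:17.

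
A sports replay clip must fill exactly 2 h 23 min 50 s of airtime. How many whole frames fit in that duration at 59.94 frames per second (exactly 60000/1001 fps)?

2 h 23 min 50 s = 8630 s.
Frames = 8630 × 60000/1001 = 517800000/1001 ≈ 517282.7173.
Complete frames: 517282.

517282 frames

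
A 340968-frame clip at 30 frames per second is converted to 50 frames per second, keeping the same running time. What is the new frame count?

Target frames = source frames × (target rate / source rate) = 340968 × (50)/(30) = 340968 × 5/3 = 568280.

568280 frames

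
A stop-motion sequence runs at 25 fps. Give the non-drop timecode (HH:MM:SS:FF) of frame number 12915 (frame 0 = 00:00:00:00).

12915 ÷ 25 = 516 full seconds, remainder 15 frames.
516 s = 0 h 8 min 36 s.
Timecode: 00:08:36:15.

00:08:36:15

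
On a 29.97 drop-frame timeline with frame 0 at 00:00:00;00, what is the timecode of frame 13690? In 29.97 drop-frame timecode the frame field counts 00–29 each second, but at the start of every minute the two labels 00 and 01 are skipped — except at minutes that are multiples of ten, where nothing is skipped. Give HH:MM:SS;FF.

Each 10-minute DF block holds 10 × 60 × 30 − 9 × 2 = 17982 frames. 13690 ÷ 17982 → 0 full blocks, remainder 13690.
Within the partial block the first minute is 1800 frames and each further minute 1798, so 7 further minute boundaries passed. Total skipped labels = 18 × 0 + 2 × 7 = 14.
Non-drop label index = 13690 + 14 = 13704; at 30 labels/s that is 00:07:36:24, i.e. DF 00:07:36;24.

00:07:36;24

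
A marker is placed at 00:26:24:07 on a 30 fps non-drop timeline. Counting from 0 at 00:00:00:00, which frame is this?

frame 47527

Total seconds to the label: (0 × 3600 + 26 × 60 + 24) = 1584.
Frame index = 1584 × 30 + 7 = 47527.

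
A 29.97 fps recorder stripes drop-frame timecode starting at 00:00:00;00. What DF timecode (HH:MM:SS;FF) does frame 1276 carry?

00:00:42;16

Ten DF minutes hold 17982 frames, so frame 1276 lies in block 0 (frames 0–17981) with 1276 frames into that block.
The block's first minute is 1800 frames and the rest 1798 each; 1276 frames reaches minute 0, so 0 × 18 + 0 × 2 = 0 labels have been skipped so far.
Adding those back, label number 1276 + 0 = 1276 at 30 labels/s is 42 s + 16 f = 0 h 0 min 42 s frame 16, i.e. 00:00:42;16.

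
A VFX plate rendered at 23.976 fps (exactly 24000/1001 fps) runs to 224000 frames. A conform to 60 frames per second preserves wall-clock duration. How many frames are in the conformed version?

Target frames = source frames × (target rate / source rate) = 224000 × (60)/(24000/1001) = 224000 × 1001/400 = 560560.

560560 frames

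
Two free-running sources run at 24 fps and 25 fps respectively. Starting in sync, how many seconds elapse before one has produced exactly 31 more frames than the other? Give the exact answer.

The gap grows by |25 − 24| = 1 frame per second.
Time for a 31-frame gap: 31 ÷ (1) = 31 s.

31 seconds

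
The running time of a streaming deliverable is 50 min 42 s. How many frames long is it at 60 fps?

50 min 42 s = 3042 s.
Frames = 3042 × 60 = 182520.

182520 frames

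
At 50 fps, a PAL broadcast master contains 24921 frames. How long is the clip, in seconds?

Running time = 24921 / (50) = 498.42 s.

498.42 seconds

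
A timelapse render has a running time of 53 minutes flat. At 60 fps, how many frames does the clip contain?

53 min = 3180 s.
Frames = 3180 × 60 = 190800.

190800 frames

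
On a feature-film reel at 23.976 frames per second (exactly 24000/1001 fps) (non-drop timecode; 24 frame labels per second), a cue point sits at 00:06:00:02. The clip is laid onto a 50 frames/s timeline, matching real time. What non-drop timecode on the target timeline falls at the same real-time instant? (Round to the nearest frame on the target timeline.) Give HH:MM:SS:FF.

Source frame index: (0×3600 + 6×60 + 0) × 24 + 2 = 8642.
Real time: 8642 / (24000/1001) = 4325321/12000 s.
Target frame: (4325321/12000) × (50) = 4325321/240 ≈ 18022.171 → 18022.
At 50 labels/s: frame 18022 → 00:06:00:22.

00:06:00:22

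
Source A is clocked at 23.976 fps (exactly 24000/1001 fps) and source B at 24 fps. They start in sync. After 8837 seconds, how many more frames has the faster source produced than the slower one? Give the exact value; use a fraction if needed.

212088/1001 frames

A emits 24000/1001 × 8837 = 212088000/1001 frames; B emits 24 × 8837 = 212088.
Difference = 212088/1001 frames (≈ 211.8761); B is ahead of A.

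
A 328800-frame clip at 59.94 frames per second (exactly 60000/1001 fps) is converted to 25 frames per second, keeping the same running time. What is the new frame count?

Target frames = source frames × (target rate / source rate) = 328800 × (25)/(60000/1001) = 328800 × 1001/2400 = 137137.

137137 frames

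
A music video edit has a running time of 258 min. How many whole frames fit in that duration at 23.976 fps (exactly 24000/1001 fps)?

258 min = 15480 s.
Frames = 15480 × 24000/1001 = 371520000/1001 ≈ 371148.8511.
Complete frames: 371148.

371148 frames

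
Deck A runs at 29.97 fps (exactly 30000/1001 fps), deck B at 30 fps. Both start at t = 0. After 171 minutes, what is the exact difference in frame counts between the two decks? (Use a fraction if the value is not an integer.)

171 min = 10260 s.
A emits 30000/1001 × 10260 = 307800000/1001 frames; B emits 30 × 10260 = 307800.
Difference = 307800/1001 frames (≈ 307.4925); B is ahead of A.

307800/1001 frames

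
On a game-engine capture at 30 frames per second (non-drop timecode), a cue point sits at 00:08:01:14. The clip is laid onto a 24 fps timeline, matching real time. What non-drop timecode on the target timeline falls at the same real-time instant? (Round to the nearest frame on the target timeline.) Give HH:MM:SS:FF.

Source frame index: (0×3600 + 8×60 + 1) × 30 + 14 = 14444.
Real time: 14444 / (30) = 7222/15 s.
Target frame: (7222/15) × (24) = 57776/5 ≈ 11555.200 → 11555.
At 24 labels/s: frame 11555 → 00:08:01:11.

00:08:01:11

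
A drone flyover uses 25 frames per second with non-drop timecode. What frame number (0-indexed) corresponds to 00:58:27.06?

Total seconds to the label: (0 × 3600 + 58 × 60 + 27) = 3507.
Frame index = 3507 × 25 + 6 = 87681.

frame 87681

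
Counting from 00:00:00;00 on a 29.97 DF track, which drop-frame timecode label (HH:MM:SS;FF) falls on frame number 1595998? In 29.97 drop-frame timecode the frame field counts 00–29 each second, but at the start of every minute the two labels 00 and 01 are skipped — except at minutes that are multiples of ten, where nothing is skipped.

14:47:33;06

Ten DF minutes hold 17982 frames, so frame 1595998 lies in block 88 (frames 1582416–1600397) with 13582 frames into that block.
The block's first minute is 1800 frames and the rest 1798 each; 13582 frames reaches minute 7, so 88 × 18 + 7 × 2 = 1598 labels have been skipped so far.
Adding those back, label number 1595998 + 1598 = 1597596 at 30 labels/s is 53253 s + 6 f = 14 h 47 min 33 s frame 6, i.e. 14:47:33;06.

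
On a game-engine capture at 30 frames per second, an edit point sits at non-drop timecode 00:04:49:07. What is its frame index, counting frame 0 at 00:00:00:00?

frame 8677

Total seconds to the label: (0 × 3600 + 4 × 60 + 49) = 289.
Frame index = 289 × 30 + 7 = 8677.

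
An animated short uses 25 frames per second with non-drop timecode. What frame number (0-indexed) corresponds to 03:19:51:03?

frame 299778

Total seconds to the label: (3 × 3600 + 19 × 60 + 51) = 11991.
Frame index = 11991 × 25 + 3 = 299778.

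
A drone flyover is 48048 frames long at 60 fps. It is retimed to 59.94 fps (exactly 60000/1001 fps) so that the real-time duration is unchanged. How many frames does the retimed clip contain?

48000 frames

Target frames = source frames × (target rate / source rate) = 48048 × (60000/1001)/(60) = 48048 × 1000/1001 = 48000.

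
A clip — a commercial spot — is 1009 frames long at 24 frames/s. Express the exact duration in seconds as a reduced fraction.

1009/24 seconds

Running time = 1009 ÷ (24) = 1009 × 1/24 = 1009/24 s.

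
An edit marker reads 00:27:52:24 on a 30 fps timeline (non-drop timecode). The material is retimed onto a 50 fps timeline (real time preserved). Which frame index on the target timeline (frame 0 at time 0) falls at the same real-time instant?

frame 83640

Source frame index: (0×3600 + 27×60 + 52) × 30 + 24 = 50184.
Real time: 50184 / (30) = 8364/5 s.
Target frame: (8364/5) × (50) = 83640.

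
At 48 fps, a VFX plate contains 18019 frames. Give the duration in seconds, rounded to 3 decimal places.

375.396 seconds

Running time = 18019 × 1/48 = 18019/48 s ≈ 375.396 s.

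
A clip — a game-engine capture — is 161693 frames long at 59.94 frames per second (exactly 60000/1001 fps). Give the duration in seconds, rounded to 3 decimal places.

2697.578 seconds

Running time = 161693 × 1001/60000 = 161854693/60000 s ≈ 2697.578 s.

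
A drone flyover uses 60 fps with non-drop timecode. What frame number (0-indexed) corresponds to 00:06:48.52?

Total seconds to the label: (0 × 3600 + 6 × 60 + 48) = 408.
Frame index = 408 × 60 + 52 = 24532.

frame 24532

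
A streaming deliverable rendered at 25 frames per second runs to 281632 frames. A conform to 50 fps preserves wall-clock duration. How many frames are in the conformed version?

Frames at target rate = 281632 × (50) / (25) = 563264.

563264 frames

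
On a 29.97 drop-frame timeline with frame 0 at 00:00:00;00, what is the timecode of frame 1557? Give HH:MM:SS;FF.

Each 10-minute DF block holds 10 × 60 × 30 − 9 × 2 = 17982 frames. 1557 ÷ 17982 → 0 full blocks, remainder 1557.
Within the partial block the first minute is 1800 frames and each further minute 1798, so 0 further minute boundaries passed. Total skipped labels = 18 × 0 + 2 × 0 = 0.
Non-drop label index = 1557 + 0 = 1557; at 30 labels/s that is 00:00:51:27, i.e. DF 00:00:51;27.

00:00:51;27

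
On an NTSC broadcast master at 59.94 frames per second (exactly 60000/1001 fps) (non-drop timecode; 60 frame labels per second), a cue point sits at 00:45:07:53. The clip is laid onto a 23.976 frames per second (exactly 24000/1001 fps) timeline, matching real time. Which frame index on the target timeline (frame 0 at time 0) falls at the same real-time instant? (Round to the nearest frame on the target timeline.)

frame 64989

Source frame index: (0×3600 + 45×60 + 7) × 60 + 53 = 162473.
Real time: 162473 / (60000/1001) = 162635473/60000 s.
Target frame: (162635473/60000) × (24000/1001) = 324946/5 ≈ 64989.200 → 64989.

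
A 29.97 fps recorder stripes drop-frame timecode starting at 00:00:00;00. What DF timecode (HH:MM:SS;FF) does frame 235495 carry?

02:10:57;19

Ten DF minutes hold 17982 frames, so frame 235495 lies in block 13 (frames 233766–251747) with 1729 frames into that block.
The block's first minute is 1800 frames and the rest 1798 each; 1729 frames reaches minute 0, so 13 × 18 + 0 × 2 = 234 labels have been skipped so far.
Adding those back, label number 235495 + 234 = 235729 at 30 labels/s is 7857 s + 19 f = 2 h 10 min 57 s frame 19, i.e. 02:10:57;19.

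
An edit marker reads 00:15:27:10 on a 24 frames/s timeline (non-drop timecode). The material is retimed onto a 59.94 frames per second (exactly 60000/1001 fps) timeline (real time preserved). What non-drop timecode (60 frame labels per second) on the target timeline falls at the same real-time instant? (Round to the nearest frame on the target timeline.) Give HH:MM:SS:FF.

Source frame index: (0×3600 + 15×60 + 27) × 24 + 10 = 22258.
Real time: 22258 / (24) = 11129/12 s.
Target frame: (11129/12) × (60000/1001) = 55645000/1001 ≈ 55589.411 → 55589.
At 60 labels/s: frame 55589 → 00:15:26:29.

00:15:26:29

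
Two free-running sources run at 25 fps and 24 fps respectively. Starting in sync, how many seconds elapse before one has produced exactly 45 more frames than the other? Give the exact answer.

The gap grows by |24 − 25| = 1 frame per second.
Time for a 45-frame gap: 45 ÷ (1) = 45 s.

45 seconds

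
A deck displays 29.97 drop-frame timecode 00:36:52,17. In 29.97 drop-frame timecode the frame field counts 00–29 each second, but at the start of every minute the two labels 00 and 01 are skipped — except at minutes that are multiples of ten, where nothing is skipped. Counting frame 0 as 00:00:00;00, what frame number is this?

66311

As if non-drop at 30 labels/s: (0 × 3600 + 36 × 60 + 52) × 30 + 17 = 66377.
Minute boundaries passed: 36; those not divisible by 10: 36 − 3 = 33; dropped labels = 2 × 33 = 66.
Actual frame index = 66377 − 66 = 66311.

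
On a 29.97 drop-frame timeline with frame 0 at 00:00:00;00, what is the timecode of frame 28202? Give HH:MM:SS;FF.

00:15:41;00

Each 10-minute DF block holds 10 × 60 × 30 − 9 × 2 = 17982 frames. 28202 ÷ 17982 → 1 full block, remainder 10220.
Within the partial block the first minute is 1800 frames and each further minute 1798, so 5 further minute boundaries passed. Total skipped labels = 18 × 1 + 2 × 5 = 28.
Non-drop label index = 28202 + 28 = 28230; at 30 labels/s that is 00:15:41:00, i.e. DF 00:15:41;00.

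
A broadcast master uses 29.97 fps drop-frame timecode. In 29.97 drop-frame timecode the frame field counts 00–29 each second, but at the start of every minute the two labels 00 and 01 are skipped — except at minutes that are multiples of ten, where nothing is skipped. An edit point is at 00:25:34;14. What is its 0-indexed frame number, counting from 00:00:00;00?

45988

As if non-drop at 30 labels/s: (0 × 3600 + 25 × 60 + 34) × 30 + 14 = 46034.
Minute boundaries passed: 25; those not divisible by 10: 25 − 2 = 23; dropped labels = 2 × 23 = 46.
Actual frame index = 46034 − 46 = 45988.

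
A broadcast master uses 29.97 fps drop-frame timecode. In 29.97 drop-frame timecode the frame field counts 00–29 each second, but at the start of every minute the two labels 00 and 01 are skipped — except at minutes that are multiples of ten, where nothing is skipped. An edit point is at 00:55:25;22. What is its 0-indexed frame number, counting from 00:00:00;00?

Complete 10-minute blocks: 5, each 17982 frames → 89910.
Remaining 5 whole minutes in the current block: 1800 + 4 × 1798 = 8992 frames.
Within the current minute: 25 × 30 + 22 − 2 = 770 (labels ;00/;01 skipped at this minute). Total = 89910 + 8992 + 770 = 99672.

99672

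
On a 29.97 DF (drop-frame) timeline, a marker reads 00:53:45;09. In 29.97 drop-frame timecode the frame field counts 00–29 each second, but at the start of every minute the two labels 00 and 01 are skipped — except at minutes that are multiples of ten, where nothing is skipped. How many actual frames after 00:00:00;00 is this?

96663

Complete 10-minute blocks: 5, each 17982 frames → 89910.
Remaining 3 whole minutes in the current block: 1800 + 2 × 1798 = 5396 frames.
Within the current minute: 45 × 30 + 9 − 2 = 1357 (labels ;00/;01 skipped at this minute). Total = 89910 + 5396 + 1357 = 96663.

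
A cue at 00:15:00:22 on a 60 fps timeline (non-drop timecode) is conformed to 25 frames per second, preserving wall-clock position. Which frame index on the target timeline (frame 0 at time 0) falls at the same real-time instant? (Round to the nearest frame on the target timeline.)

Source frame index: (0×3600 + 15×60 + 0) × 60 + 22 = 54022.
Real time: 54022 / (60) = 27011/30 s.
Target frame: (27011/30) × (25) = 135055/6 ≈ 22509.167 → 22509.

frame 22509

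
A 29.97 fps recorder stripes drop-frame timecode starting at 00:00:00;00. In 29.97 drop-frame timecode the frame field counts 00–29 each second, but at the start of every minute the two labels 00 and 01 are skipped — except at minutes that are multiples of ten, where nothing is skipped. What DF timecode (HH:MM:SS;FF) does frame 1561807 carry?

Ten DF minutes hold 17982 frames, so frame 1561807 lies in block 86 (frames 1546452–1564433) with 15355 frames into that block.
The block's first minute is 1800 frames and the rest 1798 each; 15355 frames reaches minute 8, so 86 × 18 + 8 × 2 = 1564 labels have been skipped so far.
Adding those back, label number 1561807 + 1564 = 1563371 at 30 labels/s is 52112 s + 11 f = 14 h 28 min 32 s frame 11, i.e. 14:28:32;11.

14:28:32;11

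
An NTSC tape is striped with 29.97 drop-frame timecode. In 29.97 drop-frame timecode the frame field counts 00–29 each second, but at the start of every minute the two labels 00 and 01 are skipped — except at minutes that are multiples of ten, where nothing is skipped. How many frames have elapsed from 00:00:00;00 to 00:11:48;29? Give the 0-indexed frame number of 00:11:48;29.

Complete 10-minute blocks: 1, each 17982 frames → 17982.
Remaining 1 whole minute in the current block: 1800 + 0 × 1798 = 1800 frames.
Within the current minute: 48 × 30 + 29 − 2 = 1467 (labels ;00/;01 skipped at this minute). Total = 17982 + 1800 + 1467 = 21249.

21249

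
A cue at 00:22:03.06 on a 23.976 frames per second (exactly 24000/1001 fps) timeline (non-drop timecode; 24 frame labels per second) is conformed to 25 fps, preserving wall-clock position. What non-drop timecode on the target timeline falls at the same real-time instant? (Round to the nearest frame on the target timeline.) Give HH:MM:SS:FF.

00:22:04:14

Source frame index: (0×3600 + 22×60 + 3) × 24 + 6 = 31758.
Real time: 31758 / (24000/1001) = 5298293/4000 s.
Target frame: (5298293/4000) × (25) = 5298293/160 ≈ 33114.331 → 33114.
At 25 labels/s: frame 33114 → 00:22:04:14.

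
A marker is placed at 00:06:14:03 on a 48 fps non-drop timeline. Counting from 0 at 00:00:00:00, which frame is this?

Total seconds to the label: (0 × 3600 + 6 × 60 + 14) = 374.
Frame index = 374 × 48 + 3 = 17955.

17955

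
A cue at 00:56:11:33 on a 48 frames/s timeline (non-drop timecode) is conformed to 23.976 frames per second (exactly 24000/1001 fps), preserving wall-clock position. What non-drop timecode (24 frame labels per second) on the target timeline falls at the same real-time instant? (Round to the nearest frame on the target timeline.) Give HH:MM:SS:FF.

00:56:08:08

Source frame index: (0×3600 + 56×60 + 11) × 48 + 33 = 161841.
Real time: 161841 / (48) = 53947/16 s.
Target frame: (53947/16) × (24000/1001) = 80920500/1001 ≈ 80839.660 → 80840.
At 24 labels/s: frame 80840 → 00:56:08:08.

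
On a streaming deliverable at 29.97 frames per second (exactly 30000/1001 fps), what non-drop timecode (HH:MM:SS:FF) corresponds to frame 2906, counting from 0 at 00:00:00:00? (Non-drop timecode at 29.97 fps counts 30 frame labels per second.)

00:01:36:26

2906 ÷ 30 = 96 full seconds, remainder 26 frames.
96 s = 0 h 1 min 36 s.
Timecode: 00:01:36:26.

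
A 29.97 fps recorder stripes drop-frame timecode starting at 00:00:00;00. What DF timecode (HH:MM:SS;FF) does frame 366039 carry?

Ten DF minutes hold 17982 frames, so frame 366039 lies in block 20 (frames 359640–377621) with 6399 frames into that block.
The block's first minute is 1800 frames and the rest 1798 each; 6399 frames reaches minute 3, so 20 × 18 + 3 × 2 = 366 labels have been skipped so far.
Adding those back, label number 366039 + 366 = 366405 at 30 labels/s is 12213 s + 15 f = 3 h 23 min 33 s frame 15, i.e. 03:23:33;15.

03:23:33;15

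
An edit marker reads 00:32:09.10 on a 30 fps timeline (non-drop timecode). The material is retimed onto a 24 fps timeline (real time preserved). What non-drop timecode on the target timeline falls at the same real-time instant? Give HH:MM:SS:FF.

00:32:09:08

Source frame index: (0×3600 + 32×60 + 9) × 30 + 10 = 57880.
Real time: 57880 / (30) = 5788/3 s.
Target frame: (5788/3) × (24) = 46304.
At 24 labels/s: frame 46304 → 00:32:09:08.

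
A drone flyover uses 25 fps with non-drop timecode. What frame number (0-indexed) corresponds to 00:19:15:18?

28893

Total seconds to the label: (0 × 3600 + 19 × 60 + 15) = 1155.
Frame index = 1155 × 25 + 18 = 28893.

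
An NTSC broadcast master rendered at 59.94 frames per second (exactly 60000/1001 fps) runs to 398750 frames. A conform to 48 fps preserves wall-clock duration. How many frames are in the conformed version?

Target frames = source frames × (target rate / source rate) = 398750 × (48)/(60000/1001) = 398750 × 1001/1250 = 319319.

319319 frames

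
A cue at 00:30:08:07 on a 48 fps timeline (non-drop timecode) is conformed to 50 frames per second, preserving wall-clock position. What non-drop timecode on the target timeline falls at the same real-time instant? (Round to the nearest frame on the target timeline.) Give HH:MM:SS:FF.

00:30:08:07

Source frame index: (0×3600 + 30×60 + 8) × 48 + 7 = 86791.
Real time: 86791 / (48) = 86791/48 s.
Target frame: (86791/48) × (50) = 2169775/24 ≈ 90407.292 → 90407.
At 50 labels/s: frame 90407 → 00:30:08:07.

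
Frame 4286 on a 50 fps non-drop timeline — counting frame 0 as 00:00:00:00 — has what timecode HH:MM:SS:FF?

00:01:25:36

4286 ÷ 50 = 85 full seconds, remainder 36 frames.
85 s = 0 h 1 min 25 s.
Timecode: 00:01:25:36.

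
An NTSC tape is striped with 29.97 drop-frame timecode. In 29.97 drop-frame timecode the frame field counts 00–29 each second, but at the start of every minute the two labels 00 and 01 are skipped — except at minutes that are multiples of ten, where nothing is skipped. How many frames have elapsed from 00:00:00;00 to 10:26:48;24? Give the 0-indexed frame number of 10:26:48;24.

1127136

Complete 10-minute blocks: 62, each 17982 frames → 1114884.
Remaining 6 whole minutes in the current block: 1800 + 5 × 1798 = 10790 frames.
Within the current minute: 48 × 30 + 24 − 2 = 1462 (labels ;00/;01 skipped at this minute). Total = 1114884 + 10790 + 1462 = 1127136.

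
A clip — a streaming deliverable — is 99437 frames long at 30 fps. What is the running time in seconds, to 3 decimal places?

3314.567 seconds

Running time = 99437 × 1/30 = 99437/30 s ≈ 3314.567 s.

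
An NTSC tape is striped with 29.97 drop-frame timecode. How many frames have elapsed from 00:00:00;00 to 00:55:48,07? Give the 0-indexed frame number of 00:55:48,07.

100347

Complete 10-minute blocks: 5, each 17982 frames → 89910.
Remaining 5 whole minutes in the current block: 1800 + 4 × 1798 = 8992 frames.
Within the current minute: 48 × 30 + 7 − 2 = 1445 (labels ;00/;01 skipped at this minute). Total = 89910 + 8992 + 1445 = 100347.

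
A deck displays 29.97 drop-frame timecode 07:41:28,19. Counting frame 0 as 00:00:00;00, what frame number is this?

829829

As if non-drop at 30 labels/s: (7 × 3600 + 41 × 60 + 28) × 30 + 19 = 830659.
Minute boundaries passed: 461; those not divisible by 10: 461 − 46 = 415; dropped labels = 2 × 415 = 830.
Actual frame index = 830659 − 830 = 829829.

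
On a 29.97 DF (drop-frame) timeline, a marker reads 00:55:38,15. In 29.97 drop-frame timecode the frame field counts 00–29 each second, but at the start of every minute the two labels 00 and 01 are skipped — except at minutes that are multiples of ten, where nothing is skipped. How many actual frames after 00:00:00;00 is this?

100055

Complete 10-minute blocks: 5, each 17982 frames → 89910.
Remaining 5 whole minutes in the current block: 1800 + 4 × 1798 = 8992 frames.
Within the current minute: 38 × 30 + 15 − 2 = 1153 (labels ;00/;01 skipped at this minute). Total = 89910 + 8992 + 1153 = 100055.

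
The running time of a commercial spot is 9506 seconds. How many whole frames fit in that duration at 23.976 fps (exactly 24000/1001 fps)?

227916 frames

Frames = 9506 × 24000/1001 = 32592000/143 ≈ 227916.0839.
Complete frames: 227916.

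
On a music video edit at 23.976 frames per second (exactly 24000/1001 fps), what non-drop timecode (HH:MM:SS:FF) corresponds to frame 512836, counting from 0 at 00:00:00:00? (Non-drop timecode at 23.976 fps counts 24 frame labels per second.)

05:56:08:04

512836 ÷ 24 = 21368 full seconds, remainder 4 frames.
21368 s = 5 h 56 min 8 s.
Timecode: 05:56:08:04.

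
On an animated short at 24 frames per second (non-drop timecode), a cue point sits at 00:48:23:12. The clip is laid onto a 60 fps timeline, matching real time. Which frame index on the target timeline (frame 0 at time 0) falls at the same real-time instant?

Source frame index: (0×3600 + 48×60 + 23) × 24 + 12 = 69684.
Real time: 69684 / (24) = 5807/2 s.
Target frame: (5807/2) × (60) = 174210.

frame 174210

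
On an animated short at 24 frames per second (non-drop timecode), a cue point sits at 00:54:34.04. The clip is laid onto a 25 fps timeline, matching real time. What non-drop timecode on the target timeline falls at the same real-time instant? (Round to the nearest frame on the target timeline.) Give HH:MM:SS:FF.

00:54:34:04

Source frame index: (0×3600 + 54×60 + 34) × 24 + 4 = 78580.
Real time: 78580 / (24) = 19645/6 s.
Target frame: (19645/6) × (25) = 491125/6 ≈ 81854.167 → 81854.
At 25 labels/s: frame 81854 → 00:54:34:04.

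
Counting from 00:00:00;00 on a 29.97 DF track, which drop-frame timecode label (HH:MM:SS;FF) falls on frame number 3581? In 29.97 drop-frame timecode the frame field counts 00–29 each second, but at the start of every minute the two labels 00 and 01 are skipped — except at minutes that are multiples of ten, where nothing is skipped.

Each 10-minute DF block holds 10 × 60 × 30 − 9 × 2 = 17982 frames. 3581 ÷ 17982 → 0 full blocks, remainder 3581.
Within the partial block the first minute is 1800 frames and each further minute 1798, so 1 further minute boundary passed. Total skipped labels = 18 × 0 + 2 × 1 = 2.
Non-drop label index = 3581 + 2 = 3583; at 30 labels/s that is 00:01:59:13, i.e. DF 00:01:59;13.

00:01:59;13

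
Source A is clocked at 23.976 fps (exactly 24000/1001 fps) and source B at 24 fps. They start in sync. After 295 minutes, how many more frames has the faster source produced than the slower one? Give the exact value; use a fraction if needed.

424800/1001 frames

295 min = 17700 s.
A emits 24000/1001 × 17700 = 424800000/1001 frames; B emits 24 × 17700 = 424800.
Difference = 424800/1001 frames (≈ 424.3756); B is ahead of A.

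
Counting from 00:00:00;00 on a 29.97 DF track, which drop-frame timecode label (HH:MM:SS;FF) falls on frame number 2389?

Each 10-minute DF block holds 10 × 60 × 30 − 9 × 2 = 17982 frames. 2389 ÷ 17982 → 0 full blocks, remainder 2389.
Within the partial block the first minute is 1800 frames and each further minute 1798, so 1 further minute boundary passed. Total skipped labels = 18 × 0 + 2 × 1 = 2.
Non-drop label index = 2389 + 2 = 2391; at 30 labels/s that is 00:01:19:21, i.e. DF 00:01:19;21.

00:01:19;21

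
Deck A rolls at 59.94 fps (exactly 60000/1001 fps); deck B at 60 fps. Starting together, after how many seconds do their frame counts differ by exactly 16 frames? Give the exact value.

4004/15 seconds

The gap grows by |60 − 60000/1001| = 60/1001 frames per second.
Time for a 16-frame gap: 16 ÷ (60/1001) = 4004/15 s.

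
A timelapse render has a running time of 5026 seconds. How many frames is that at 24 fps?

Frames = 5026 × 24 = 120624.

120624 frames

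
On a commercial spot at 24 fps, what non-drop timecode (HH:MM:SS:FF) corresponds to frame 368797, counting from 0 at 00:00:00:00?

368797 ÷ 24 = 15366 full seconds, remainder 13 frames.
15366 s = 4 h 16 min 6 s.
Timecode: 04:16:06:13.

04:16:06:13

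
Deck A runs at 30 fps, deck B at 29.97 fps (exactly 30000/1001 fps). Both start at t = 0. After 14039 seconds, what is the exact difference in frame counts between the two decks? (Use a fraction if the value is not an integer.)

A emits 30 × 14039 = 421170 frames; B emits 30000/1001 × 14039 = 421170000/1001.
Difference = 421170/1001 frames (≈ 420.7493); B is behind A.

421170/1001 frames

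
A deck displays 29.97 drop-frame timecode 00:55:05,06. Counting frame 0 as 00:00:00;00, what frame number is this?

99056

As if non-drop at 30 labels/s: (0 × 3600 + 55 × 60 + 5) × 30 + 6 = 99156.
Minute boundaries passed: 55; those not divisible by 10: 55 − 5 = 50; dropped labels = 2 × 50 = 100.
Actual frame index = 99156 − 100 = 99056.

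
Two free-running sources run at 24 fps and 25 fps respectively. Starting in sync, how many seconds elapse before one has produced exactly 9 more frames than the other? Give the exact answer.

9 seconds

The gap grows by |25 − 24| = 1 frame per second.
Time for a 9-frame gap: 9 ÷ (1) = 9 s.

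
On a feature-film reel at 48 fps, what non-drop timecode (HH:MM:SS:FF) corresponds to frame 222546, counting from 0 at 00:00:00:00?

222546 ÷ 48 = 4636 full seconds, remainder 18 frames.
4636 s = 1 h 17 min 16 s.
Timecode: 01:17:16:18.

01:17:16:18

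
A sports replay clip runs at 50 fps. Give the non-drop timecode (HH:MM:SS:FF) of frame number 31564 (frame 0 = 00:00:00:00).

31564 ÷ 50 = 631 full seconds, remainder 14 frames.
631 s = 0 h 10 min 31 s.
Timecode: 00:10:31:14.

00:10:31:14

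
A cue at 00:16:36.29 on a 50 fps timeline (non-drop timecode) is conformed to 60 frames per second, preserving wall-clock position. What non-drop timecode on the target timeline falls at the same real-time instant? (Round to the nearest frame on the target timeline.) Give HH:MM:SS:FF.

Source frame index: (0×3600 + 16×60 + 36) × 50 + 29 = 49829.
Real time: 49829 / (50) = 49829/50 s.
Target frame: (49829/50) × (60) = 298974/5 ≈ 59794.800 → 59795.
At 60 labels/s: frame 59795 → 00:16:36:35.

00:16:36:35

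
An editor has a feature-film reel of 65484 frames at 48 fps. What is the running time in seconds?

1364.25 seconds

Running time = 65484 / (48) = 1364.25 s.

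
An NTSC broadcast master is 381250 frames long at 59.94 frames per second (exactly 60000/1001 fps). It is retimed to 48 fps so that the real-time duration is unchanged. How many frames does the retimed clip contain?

Target frames = source frames × (target rate / source rate) = 381250 × (48)/(60000/1001) = 381250 × 1001/1250 = 305305.

305305 frames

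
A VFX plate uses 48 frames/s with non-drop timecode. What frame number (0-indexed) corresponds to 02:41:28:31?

Total seconds to the label: (2 × 3600 + 41 × 60 + 28) = 9688.
Frame index = 9688 × 48 + 31 = 465055.

465055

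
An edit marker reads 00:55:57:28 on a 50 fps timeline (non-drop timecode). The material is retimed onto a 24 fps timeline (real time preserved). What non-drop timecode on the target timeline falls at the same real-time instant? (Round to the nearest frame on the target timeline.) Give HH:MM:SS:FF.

Source frame index: (0×3600 + 55×60 + 57) × 50 + 28 = 167878.
Real time: 167878 / (50) = 83939/25 s.
Target frame: (83939/25) × (24) = 2014536/25 ≈ 80581.440 → 80581.
At 24 labels/s: frame 80581 → 00:55:57:13.

00:55:57:13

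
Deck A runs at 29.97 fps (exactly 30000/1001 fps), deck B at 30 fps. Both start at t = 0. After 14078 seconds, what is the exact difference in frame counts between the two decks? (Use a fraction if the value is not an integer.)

422340/1001 frames

A emits 30000/1001 × 14078 = 422340000/1001 frames; B emits 30 × 14078 = 422340.
Difference = 422340/1001 frames (≈ 421.9181); B is ahead of A.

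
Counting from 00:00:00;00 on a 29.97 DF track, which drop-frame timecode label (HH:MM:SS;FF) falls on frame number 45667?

00:25:23;23

Ten DF minutes hold 17982 frames, so frame 45667 lies in block 2 (frames 35964–53945) with 9703 frames into that block.
The block's first minute is 1800 frames and the rest 1798 each; 9703 frames reaches minute 5, so 2 × 18 + 5 × 2 = 46 labels have been skipped so far.
Adding those back, label number 45667 + 46 = 45713 at 30 labels/s is 1523 s + 23 f = 0 h 25 min 23 s frame 23, i.e. 00:25:23;23.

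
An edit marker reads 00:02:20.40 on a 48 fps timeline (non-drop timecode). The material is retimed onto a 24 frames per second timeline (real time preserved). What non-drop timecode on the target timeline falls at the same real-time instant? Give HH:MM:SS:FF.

00:02:20:20

Source frame index: (0×3600 + 2×60 + 20) × 48 + 40 = 6760.
Real time: 6760 / (48) = 845/6 s.
Target frame: (845/6) × (24) = 3380.
At 24 labels/s: frame 3380 → 00:02:20:20.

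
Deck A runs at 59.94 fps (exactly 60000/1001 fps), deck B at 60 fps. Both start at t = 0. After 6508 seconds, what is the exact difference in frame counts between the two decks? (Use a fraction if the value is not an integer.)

A emits 60000/1001 × 6508 = 390480000/1001 frames; B emits 60 × 6508 = 390480.
Difference = 390480/1001 frames (≈ 390.0899); B is ahead of A.

390480/1001 frames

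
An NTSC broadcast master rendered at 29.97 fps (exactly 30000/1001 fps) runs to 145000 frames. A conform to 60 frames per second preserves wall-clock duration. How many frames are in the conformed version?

Target frames = source frames × (target rate / source rate) = 145000 × (60)/(30000/1001) = 145000 × 1001/500 = 290290.

290290 frames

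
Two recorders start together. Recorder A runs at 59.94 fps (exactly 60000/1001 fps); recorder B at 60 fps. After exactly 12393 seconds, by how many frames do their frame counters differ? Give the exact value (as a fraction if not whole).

743580/1001 frames

A emits 60000/1001 × 12393 = 743580000/1001 frames; B emits 60 × 12393 = 743580.
Difference = 743580/1001 frames (≈ 742.8372); B is ahead of A.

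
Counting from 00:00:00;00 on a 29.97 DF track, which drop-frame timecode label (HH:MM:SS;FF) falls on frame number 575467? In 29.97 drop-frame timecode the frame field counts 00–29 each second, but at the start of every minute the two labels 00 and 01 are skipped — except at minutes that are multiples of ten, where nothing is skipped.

Ten DF minutes hold 17982 frames, so frame 575467 lies in block 32 (frames 575424–593405) with 43 frames into that block.
The block's first minute is 1800 frames and the rest 1798 each; 43 frames reaches minute 0, so 32 × 18 + 0 × 2 = 576 labels have been skipped so far.
Adding those back, label number 575467 + 576 = 576043 at 30 labels/s is 19201 s + 13 f = 5 h 20 min 1 s frame 13, i.e. 05:20:01;13.

05:20:01;13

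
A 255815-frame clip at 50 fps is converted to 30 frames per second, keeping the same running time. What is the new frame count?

Target frames = source frames × (target rate / source rate) = 255815 × (30)/(50) = 255815 × 3/5 = 153489.

153489 frames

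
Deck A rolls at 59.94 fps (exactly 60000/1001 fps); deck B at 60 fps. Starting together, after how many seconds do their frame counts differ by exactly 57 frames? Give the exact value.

The gap grows by |60 − 60000/1001| = 60/1001 frames per second.
Time for a 57-frame gap: 57 ÷ (60/1001) = 950.95 s.

950.95 seconds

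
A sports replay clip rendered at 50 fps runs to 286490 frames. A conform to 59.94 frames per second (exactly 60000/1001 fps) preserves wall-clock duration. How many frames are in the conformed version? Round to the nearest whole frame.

Frames at target rate = 286490 × (60000/1001) / (50) = 343788000/1001 ≈ 343444.555.
Nearest whole frame: 343445.

343445 frames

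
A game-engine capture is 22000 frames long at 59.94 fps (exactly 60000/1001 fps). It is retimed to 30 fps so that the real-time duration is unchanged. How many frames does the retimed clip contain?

Target frames = source frames × (target rate / source rate) = 22000 × (30)/(60000/1001) = 22000 × 1001/2000 = 11011.

11011 frames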